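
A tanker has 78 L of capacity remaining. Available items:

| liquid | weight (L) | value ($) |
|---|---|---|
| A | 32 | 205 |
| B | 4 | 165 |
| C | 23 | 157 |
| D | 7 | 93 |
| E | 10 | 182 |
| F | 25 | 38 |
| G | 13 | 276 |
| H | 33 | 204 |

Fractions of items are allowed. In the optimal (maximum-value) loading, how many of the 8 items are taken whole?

Order: B (165/4=41.25) > G (276/13=21.23) > E (182/10=18.20) > D (93/7=13.29) > C (157/23=6.83) > A (205/32=6.41) > H (204/33=6.18) > F (38/25=1.52)
Fill: take B (4 @ 165) → take G (13 @ 276) → take E (10 @ 182) → take D (7 @ 93) → take C (23 @ 157) → take 21/32 of A → 134.53; 78/78 used.
5 item(s) taken whole; one partial (take 21/32 of A).

5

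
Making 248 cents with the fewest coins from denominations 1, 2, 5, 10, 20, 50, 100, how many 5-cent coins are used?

248 = 2×100 + 2×20 + 1×5 + 1×2 + 1×1
Count of 5: 1

1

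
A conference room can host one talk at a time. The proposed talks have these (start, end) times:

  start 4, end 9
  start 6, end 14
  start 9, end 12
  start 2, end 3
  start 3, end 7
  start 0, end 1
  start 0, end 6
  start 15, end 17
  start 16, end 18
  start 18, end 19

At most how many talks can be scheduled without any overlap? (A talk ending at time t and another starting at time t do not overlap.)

6

By end time: (0,1), (2,3), (0,6), (3,7), (4,9), (9,12), (6,14), (15,17), (16,18), (18,19).
Pick (0,1); next start ≥ 1 → (2,3); next start ≥ 3 → (3,7); next start ≥ 7 → (9,12); next start ≥ 12 → (15,17); next start ≥ 17 → (18,19).
Selected 6 talks.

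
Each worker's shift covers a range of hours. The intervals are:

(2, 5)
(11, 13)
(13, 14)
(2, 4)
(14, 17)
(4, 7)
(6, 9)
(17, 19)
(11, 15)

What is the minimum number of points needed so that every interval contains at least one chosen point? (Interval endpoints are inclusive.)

4

Process intervals by earliest right end; each time one isn't hit yet, stab at its right endpoint.
Sorted: [2,4] [2,5] [4,7] [6,9] [11,13] [13,14] [11,15] [14,17] [17,19]
{[2,4],[2,5],[4,7]} hit by 4; {[6,9]} hit by 9; {[11,13],[13,14],[11,15]} hit by 13; {[14,17],[17,19]} hit by 17.
Points: 4, 9, 13, 17 (4 total).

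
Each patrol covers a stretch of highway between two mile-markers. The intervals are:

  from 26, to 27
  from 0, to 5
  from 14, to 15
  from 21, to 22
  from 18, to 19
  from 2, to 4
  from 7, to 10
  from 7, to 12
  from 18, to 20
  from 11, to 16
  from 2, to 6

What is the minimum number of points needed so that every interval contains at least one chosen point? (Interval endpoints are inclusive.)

6

By right end: [2,4]  [0,5]  [2,6]  [7,10]  [7,12]  [14,15]  [11,16]  [18,19]  [18,20]  [21,22]  [26,27]
[2,4] uncovered → point at 4; [7,10] uncovered → point at 10; [14,15] uncovered → point at 15; [18,19] uncovered → point at 19; [21,22] uncovered → point at 22; [26,27] uncovered → point at 27.
Points: 4, 10, 15, 19, 22, 27 (6 total).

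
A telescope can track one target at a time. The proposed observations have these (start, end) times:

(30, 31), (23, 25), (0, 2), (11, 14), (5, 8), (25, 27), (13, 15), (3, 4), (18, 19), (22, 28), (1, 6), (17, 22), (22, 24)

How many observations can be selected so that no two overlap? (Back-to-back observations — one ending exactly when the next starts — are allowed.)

8

Greedy by earliest finish: after sorting by end time, pick each interval compatible with the last pick.
By end time: (0,2), (3,4), (1,6), (5,8), (11,14), (13,15), (18,19), (17,22), (22,24), (23,25), (25,27), (22,28), (30,31).
Pick (0,2); next start ≥ 2 → (3,4); next start ≥ 4 → (5,8); next start ≥ 8 → (11,14); next start ≥ 14 → (18,19); next start ≥ 19 → (22,24); next start ≥ 24 → (25,27); next start ≥ 27 → (30,31).
Selected 8 observations.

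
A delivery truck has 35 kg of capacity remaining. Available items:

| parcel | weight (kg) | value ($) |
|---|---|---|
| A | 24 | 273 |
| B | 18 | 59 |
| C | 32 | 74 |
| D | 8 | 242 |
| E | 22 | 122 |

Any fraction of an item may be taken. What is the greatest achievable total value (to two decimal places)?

Greedy by value/weight ratio, highest first.
Order: D (242/8=30.25) > A (273/24=11.38) > E (122/22=5.55) > B (59/18=3.28) > C (74/32=2.31)
Fill: take D (8 @ 242) → take A (24 @ 273) → take 3/22 of E → 16.64; 35/35 used.
Total value = 531.64

531.64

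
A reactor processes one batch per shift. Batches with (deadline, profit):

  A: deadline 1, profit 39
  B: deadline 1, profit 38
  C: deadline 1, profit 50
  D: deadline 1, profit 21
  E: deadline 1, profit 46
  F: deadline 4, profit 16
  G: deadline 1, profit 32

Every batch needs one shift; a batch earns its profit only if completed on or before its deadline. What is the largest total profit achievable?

66

Sort by profit descending; place each in the latest free slot ≤ its deadline.
Profit order: C=50 E=46 A=39 B=38 G=32 D=21 F=16
Assign: C→slot 1, E skipped, A skipped, B skipped, G skipped, D skipped, F→slot 4.
Slots: [1:C] [4:F]
Profit = 50 + 16 = 66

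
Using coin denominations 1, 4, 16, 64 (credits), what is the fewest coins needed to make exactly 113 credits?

5

Use the largest denomination that fits, subtract, and repeat.
113 − 1×64→49 − 3×16→1 − 1×1→0
Total coins = 1 + 3 + 1 = 5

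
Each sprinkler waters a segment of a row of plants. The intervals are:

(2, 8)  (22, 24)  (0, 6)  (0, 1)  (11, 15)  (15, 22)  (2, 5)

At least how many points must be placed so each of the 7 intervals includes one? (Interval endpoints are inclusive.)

By right end: [0,1]  [2,5]  [0,6]  [2,8]  [11,15]  [15,22]  [22,24]
[0,1] uncovered → point at 1; [2,5] uncovered → point at 5; [11,15] uncovered → point at 15; [22,24] uncovered → point at 24.
Points: 1, 5, 15, 24 (4 total).

4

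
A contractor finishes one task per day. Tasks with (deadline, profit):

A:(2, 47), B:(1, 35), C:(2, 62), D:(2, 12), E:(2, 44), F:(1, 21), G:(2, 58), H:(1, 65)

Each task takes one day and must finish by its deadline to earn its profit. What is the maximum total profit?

127

Profit order: H=65 C=62 G=58 A=47 E=44 B=35 F=21 D=12
Assign: H→slot 1, C→slot 2, G skipped, A skipped, E skipped, B skipped, F skipped, D skipped.
Slots: [1:H] [2:C]
Profit = 65 + 62 = 127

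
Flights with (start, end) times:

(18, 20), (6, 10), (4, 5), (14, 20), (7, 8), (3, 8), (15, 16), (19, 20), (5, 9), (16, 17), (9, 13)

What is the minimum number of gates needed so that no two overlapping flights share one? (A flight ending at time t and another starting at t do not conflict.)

Count concurrent intervals with a sweep; the peak is the room count.
Events (time:±→running): 3:+→1 4:+→2 5:-→1 5:+→2 6:+→3 7:+→4 … peak 4.

4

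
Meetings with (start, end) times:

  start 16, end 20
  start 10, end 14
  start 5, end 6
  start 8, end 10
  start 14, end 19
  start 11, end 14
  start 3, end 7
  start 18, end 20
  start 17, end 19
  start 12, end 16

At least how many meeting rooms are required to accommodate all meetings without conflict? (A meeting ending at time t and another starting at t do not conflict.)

The answer is the maximum number of intervals overlapping at any instant.
starts: [3, 5, 8, 10, 11, 12, 14, 16, 17, 18]
ends:   [6, 7, 10, 14, 14, 16, 19, 19, 20, 20]
s3→1 s5→2 e6→1 e7→0 s8→1 e10→0 s10→1 s11→2 s12→3 e14→2 e14→1 s14→2 e16→1 s16→2 s17→3 s18→4  — peak 4.

4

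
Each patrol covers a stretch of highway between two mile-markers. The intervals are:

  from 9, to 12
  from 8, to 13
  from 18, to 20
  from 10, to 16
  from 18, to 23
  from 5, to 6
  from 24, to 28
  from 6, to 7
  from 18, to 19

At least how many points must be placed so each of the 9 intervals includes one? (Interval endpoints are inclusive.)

4

Sort by right endpoint; whenever an interval is uncovered, place a point at its right end.
By right end: [5,6]  [6,7]  [9,12]  [8,13]  [10,16]  [18,19]  [18,20]  [18,23]  [24,28]
[5,6] uncovered → point at 6; [9,12] uncovered → point at 12; [18,19] uncovered → point at 19; [24,28] uncovered → point at 28.
Points: 6, 12, 19, 28 (4 total).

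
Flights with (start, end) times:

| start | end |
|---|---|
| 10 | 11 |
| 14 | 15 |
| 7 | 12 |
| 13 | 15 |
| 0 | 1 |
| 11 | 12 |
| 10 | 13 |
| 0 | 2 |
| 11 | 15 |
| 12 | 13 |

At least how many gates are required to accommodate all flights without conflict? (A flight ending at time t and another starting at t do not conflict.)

4

The answer is the maximum number of intervals overlapping at any instant.
Events (time:±→running): 0:+→1 0:+→2 1:-→1 2:-→0 7:+→1 10:+→2 10:+→3 11:-→2 11:+→3 11:+→4 … peak 4.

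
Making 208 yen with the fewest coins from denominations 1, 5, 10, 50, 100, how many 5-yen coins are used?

Greedy: take as many of the largest coin as possible, then repeat with the remainder.
208 = 2×100 + 1×5 + 3×1
Count of 5: 1

1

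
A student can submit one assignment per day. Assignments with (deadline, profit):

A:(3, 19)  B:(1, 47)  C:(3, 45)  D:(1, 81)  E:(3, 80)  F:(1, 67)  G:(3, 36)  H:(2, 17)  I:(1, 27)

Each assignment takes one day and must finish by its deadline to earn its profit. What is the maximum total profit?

206

Take jobs in profit order; each goes to the latest open slot no later than its deadline.
By profit: D(d1,81), E(d3,80), F(d1,67), B(d1,47), C(d3,45), G(d3,36), I(d1,27), A(d3,19), H(d2,17)
D→slot 1; E→slot 3; F skipped; B skipped; C→slot 2; G skipped; I skipped; A skipped; H skipped.
Profit = 81 + 45 + 80 = 206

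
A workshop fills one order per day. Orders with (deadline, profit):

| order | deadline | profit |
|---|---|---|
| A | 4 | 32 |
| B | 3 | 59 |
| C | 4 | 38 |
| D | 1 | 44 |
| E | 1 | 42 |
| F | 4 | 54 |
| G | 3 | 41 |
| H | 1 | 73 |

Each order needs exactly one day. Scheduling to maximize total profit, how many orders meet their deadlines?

Take jobs in profit order; each goes to the latest open slot no later than its deadline.
Profit order: H=73 B=59 F=54 D=44 E=42 G=41 C=38 A=32
Assign: H→slot 1, B→slot 3, F→slot 4, D skipped, E skipped, G→slot 2, C skipped, A skipped.
Slots: [1:H] [2:G] [3:B] [4:F]
4 of 8 scheduled.

4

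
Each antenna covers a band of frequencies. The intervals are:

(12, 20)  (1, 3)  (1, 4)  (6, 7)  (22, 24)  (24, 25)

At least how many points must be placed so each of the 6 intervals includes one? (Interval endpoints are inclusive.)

Sort by right endpoint; whenever an interval is uncovered, place a point at its right end.
Sorted: [1,3] [1,4] [6,7] [12,20] [22,24] [24,25]
{[1,3],[1,4]} hit by 3; {[6,7]} hit by 7; {[12,20]} hit by 20; {[22,24],[24,25]} hit by 24.
Points: 3, 7, 20, 24 (4 total).

4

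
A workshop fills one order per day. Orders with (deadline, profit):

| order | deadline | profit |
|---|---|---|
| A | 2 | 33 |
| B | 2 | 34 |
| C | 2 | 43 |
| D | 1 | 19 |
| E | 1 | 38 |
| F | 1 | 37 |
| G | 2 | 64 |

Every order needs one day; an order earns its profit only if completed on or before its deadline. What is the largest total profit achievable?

Sort by profit descending; place each in the latest free slot ≤ its deadline.
By profit: G(d2,64), C(d2,43), E(d1,38), F(d1,37), B(d2,34), A(d2,33), D(d1,19)
G→slot 2; C→slot 1; E skipped; F skipped; B skipped; A skipped; D skipped.
Profit = 43 + 64 = 107

107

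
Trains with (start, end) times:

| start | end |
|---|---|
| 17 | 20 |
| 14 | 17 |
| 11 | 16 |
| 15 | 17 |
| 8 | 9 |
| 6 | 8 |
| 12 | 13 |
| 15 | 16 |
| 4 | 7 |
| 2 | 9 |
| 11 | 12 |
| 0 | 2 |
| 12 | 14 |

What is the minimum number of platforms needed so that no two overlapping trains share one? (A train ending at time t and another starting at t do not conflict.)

Events (time:±→running): 0:+→1 2:-→0 2:+→1 4:+→2 6:+→3 7:-→2 8:-→1 8:+→2 9:-→1 9:-→0 11:+→1 11:+→2 12:-→1 12:+→2 12:+→3 13:-→2 14:-→1 14:+→2 15:+→3 15:+→4 … peak 4.

4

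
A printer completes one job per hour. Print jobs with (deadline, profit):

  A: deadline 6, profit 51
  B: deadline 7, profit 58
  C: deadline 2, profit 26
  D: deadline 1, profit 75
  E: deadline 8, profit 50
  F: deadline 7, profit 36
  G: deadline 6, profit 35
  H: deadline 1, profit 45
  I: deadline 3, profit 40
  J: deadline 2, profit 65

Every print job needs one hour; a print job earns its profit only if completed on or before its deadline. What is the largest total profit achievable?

Sort by profit descending; place each in the latest free slot ≤ its deadline.
Profit order: D=75 J=65 B=58 A=51 E=50 H=45 I=40 F=36 G=35 C=26
Assign: D→slot 1, J→slot 2, B→slot 7, A→slot 6, E→slot 8, H skipped, I→slot 3, F→slot 5, G→slot 4, C skipped.
Slots: [1:D] [2:J] [3:I] [4:G] [5:F] [6:A] [7:B] [8:E]
Profit = 75 + 65 + 40 + 35 + 36 + 51 + 58 + 50 = 410

410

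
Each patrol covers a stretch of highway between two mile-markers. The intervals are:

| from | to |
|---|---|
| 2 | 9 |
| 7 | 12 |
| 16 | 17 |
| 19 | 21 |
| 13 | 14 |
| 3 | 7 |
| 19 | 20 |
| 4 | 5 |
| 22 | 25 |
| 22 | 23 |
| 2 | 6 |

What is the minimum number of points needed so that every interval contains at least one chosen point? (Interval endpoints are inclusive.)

6

Sort by right endpoint; whenever an interval is uncovered, place a point at its right end.
By right end: [4,5]  [2,6]  [3,7]  [2,9]  [7,12]  [13,14]  [16,17]  [19,20]  [19,21]  [22,23]  [22,25]
[4,5] uncovered → point at 5; [7,12] uncovered → point at 12; [13,14] uncovered → point at 14; [16,17] uncovered → point at 17; [19,20] uncovered → point at 20; [22,23] uncovered → point at 23.
Points: 5, 12, 14, 17, 20, 23 (6 total).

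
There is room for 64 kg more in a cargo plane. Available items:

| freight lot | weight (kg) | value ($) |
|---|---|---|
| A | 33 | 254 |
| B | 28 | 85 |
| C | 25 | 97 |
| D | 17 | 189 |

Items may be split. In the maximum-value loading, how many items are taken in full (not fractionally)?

Greedy by value/weight ratio, highest first.
Ratios (sorted): D 11.12, A 7.70, C 3.88, B 3.04
take D (17 @ 189); take A (33 @ 254); take 14/25 of C → 54.32. Capacity used 64/64.
2 item(s) taken whole; one partial (take 14/25 of C).

2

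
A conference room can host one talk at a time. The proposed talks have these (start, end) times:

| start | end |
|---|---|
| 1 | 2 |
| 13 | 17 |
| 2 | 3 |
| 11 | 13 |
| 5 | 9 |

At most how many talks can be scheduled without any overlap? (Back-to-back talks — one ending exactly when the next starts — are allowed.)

Sorted by end: (1,2)  (2,3)  (5,9)  (11,13)  (13,17)
take (1,2); take (2,3); take (5,9); take (11,13); take (13,17).
Selected 5 talks.

5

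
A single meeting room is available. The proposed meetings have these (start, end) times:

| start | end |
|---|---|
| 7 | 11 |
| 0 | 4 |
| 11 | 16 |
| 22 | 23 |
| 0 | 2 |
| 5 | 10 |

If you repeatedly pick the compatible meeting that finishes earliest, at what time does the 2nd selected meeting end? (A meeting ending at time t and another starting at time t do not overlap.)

10

Sort by end time and greedily take each interval whose start is ≥ the last chosen end.
By end time: (0,2), (0,4), (5,10), (7,11), (11,16), (22,23).
Pick (0,2); next start ≥ 2 → (5,10); next start ≥ 10 → (11,16); next start ≥ 16 → (22,23).
Selected: (0,2) (5,10) (11,16) (22,23)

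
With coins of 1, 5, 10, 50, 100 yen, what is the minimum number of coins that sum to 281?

7

Greedy: take as many of the largest coin as possible, then repeat with the remainder.
281 − 2×100→81 − 1×50→31 − 3×10→1 − 1×1→0
Total coins = 2 + 1 + 3 + 1 = 7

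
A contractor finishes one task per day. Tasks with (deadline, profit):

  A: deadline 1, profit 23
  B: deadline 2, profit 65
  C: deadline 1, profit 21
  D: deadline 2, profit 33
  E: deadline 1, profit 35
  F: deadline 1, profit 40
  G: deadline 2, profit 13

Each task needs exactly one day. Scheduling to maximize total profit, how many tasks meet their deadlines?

2

Profit order: B=65 F=40 E=35 D=33 A=23 C=21 G=13
Assign: B→slot 2, F→slot 1, E skipped, D skipped, A skipped, C skipped, G skipped.
Slots: [1:F] [2:B]
2 of 7 scheduled.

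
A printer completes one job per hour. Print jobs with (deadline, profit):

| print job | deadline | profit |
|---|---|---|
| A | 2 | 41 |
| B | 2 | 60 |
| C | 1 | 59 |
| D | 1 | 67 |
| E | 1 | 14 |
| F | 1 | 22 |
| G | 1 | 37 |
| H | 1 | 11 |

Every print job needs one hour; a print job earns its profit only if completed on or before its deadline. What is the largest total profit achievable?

127

Sort by profit descending; place each in the latest free slot ≤ its deadline.
By profit: D(d1,67), B(d2,60), C(d1,59), A(d2,41), G(d1,37), F(d1,22), E(d1,14), H(d1,11)
D→slot 1; B→slot 2; C skipped; A skipped; G skipped; F skipped; E skipped; H skipped.
Profit = 67 + 60 = 127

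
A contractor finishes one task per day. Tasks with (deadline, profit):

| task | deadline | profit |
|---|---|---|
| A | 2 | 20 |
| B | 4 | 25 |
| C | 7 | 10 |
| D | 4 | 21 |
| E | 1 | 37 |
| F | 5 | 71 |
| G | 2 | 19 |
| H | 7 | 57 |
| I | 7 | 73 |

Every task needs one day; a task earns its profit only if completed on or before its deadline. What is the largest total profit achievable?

304

Take jobs in profit order; each goes to the latest open slot no later than its deadline.
By profit: I(d7,73), F(d5,71), H(d7,57), E(d1,37), B(d4,25), D(d4,21), A(d2,20), G(d2,19), C(d7,10)
I→slot 7; F→slot 5; H→slot 6; E→slot 1; B→slot 4; D→slot 3; A→slot 2; G skipped; C skipped.
Profit = 37 + 20 + 21 + 25 + 71 + 57 + 73 = 304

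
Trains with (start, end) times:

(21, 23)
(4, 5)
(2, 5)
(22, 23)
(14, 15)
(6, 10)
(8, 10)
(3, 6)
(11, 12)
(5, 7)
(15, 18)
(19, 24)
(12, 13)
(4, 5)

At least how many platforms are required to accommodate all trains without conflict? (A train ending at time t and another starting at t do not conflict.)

4

Events (time:±→running): 2:+→1 3:+→2 4:+→3 4:+→4 … peak 4.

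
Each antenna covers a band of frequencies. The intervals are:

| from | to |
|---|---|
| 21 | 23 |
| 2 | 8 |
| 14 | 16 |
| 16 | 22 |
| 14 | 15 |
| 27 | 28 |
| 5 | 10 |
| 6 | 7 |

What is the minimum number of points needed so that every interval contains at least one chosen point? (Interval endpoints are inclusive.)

4

Process intervals by earliest right end; each time one isn't hit yet, stab at its right endpoint.
By right end: [6,7]  [2,8]  [5,10]  [14,15]  [14,16]  [16,22]  [21,23]  [27,28]
[6,7] uncovered → point at 7; [14,15] uncovered → point at 15; [16,22] uncovered → point at 22; [27,28] uncovered → point at 28.
Points: 7, 15, 22, 28 (4 total).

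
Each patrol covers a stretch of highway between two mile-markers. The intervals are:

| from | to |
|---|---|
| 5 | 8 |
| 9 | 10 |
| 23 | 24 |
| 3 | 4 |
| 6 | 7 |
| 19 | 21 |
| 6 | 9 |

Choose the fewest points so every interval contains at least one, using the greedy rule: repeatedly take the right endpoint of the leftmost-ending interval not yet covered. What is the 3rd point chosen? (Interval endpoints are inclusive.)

10

Process intervals by earliest right end; each time one isn't hit yet, stab at its right endpoint.
Sorted: [3,4] [6,7] [5,8] [6,9] [9,10] [19,21] [23,24]
{[3,4]} hit by 4; {[6,7],[5,8],[6,9]} hit by 7; {[9,10]} hit by 10; {[19,21]} hit by 21; {[23,24]} hit by 24.
Points: 4, 7, 10, 21, 24 (5 total).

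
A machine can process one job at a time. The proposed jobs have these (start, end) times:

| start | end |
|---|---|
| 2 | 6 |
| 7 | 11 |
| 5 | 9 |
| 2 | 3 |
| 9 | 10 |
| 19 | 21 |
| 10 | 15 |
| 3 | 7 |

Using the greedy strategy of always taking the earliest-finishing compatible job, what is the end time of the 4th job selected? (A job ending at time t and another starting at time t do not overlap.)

15

Greedy by earliest finish: after sorting by end time, pick each interval compatible with the last pick.
Sorted by end: (2,3)  (2,6)  (3,7)  (5,9)  (9,10)  (7,11)  (10,15)  (19,21)
take (2,3); take (3,7); skip (5,9); take (9,10); take (10,15); take (19,21).
Selected: (2,3) (3,7) (9,10) (10,15) (19,21)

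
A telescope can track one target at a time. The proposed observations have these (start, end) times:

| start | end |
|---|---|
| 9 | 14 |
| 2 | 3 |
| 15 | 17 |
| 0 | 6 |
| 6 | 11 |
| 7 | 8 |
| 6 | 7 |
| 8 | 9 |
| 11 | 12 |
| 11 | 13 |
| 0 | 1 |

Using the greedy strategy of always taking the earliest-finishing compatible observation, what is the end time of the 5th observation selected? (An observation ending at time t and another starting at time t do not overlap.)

Order by finish time; keep every interval that doesn't clash with the previous kept one.
Sorted by end: (0,1)  (2,3)  (0,6)  (6,7)  (7,8)  (8,9)  (6,11)  (11,12)  (11,13)  (9,14)  (15,17)
take (0,1); take (2,3); skip (0,6); take (6,7); take (7,8); take (8,9); skip (6,11); take (11,12); take (15,17).
Selected: (0,1) (2,3) (6,7) (7,8) (8,9) (11,12) (15,17)

9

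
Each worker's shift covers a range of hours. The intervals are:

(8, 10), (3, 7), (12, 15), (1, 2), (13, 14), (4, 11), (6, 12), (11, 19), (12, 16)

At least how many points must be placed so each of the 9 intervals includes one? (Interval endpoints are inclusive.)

4

Process intervals by earliest right end; each time one isn't hit yet, stab at its right endpoint.
Sorted: [1,2] [3,7] [8,10] [4,11] [6,12] [13,14] [12,15] [12,16] [11,19]
{[1,2]} hit by 2; {[3,7]} hit by 7; {[8,10],[4,11],[6,12]} hit by 10; {[13,14],[12,15],[12,16],[11,19]} hit by 14.
Points: 2, 7, 10, 14 (4 total).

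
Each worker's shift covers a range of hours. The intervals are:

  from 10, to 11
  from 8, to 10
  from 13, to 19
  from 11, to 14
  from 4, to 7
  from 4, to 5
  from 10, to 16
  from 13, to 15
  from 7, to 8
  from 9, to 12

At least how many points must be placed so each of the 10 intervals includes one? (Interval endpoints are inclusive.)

4

Sorted: [4,5] [4,7] [7,8] [8,10] [10,11] [9,12] [11,14] [13,15] [10,16] [13,19]
{[4,5],[4,7]} hit by 5; {[7,8],[8,10]} hit by 8; {[10,11],[9,12],[11,14]} hit by 11; {[13,15],[10,16],[13,19]} hit by 15.
Points: 5, 8, 11, 15 (4 total).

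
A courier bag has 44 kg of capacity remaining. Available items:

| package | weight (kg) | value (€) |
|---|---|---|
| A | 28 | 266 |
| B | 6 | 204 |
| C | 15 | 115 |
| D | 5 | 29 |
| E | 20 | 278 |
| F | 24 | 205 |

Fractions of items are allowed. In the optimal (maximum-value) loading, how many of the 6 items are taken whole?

2

Ratios (sorted): B 34.00, E 13.90, A 9.50, F 8.54, C 7.67, D 5.80
take B (6 @ 204); take E (20 @ 278); take 18/28 of A → 171.00. Capacity used 44/44.
2 item(s) taken whole; one partial (take 18/28 of A).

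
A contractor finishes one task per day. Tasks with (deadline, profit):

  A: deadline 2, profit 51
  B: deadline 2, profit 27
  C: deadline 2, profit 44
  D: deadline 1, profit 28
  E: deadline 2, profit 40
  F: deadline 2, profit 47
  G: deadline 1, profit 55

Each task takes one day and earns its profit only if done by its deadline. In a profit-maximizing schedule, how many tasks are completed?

2

Profit order: G=55 A=51 F=47 C=44 E=40 D=28 B=27
Assign: G→slot 1, A→slot 2, F skipped, C skipped, E skipped, D skipped, B skipped.
Slots: [1:G] [2:A]
2 of 7 scheduled.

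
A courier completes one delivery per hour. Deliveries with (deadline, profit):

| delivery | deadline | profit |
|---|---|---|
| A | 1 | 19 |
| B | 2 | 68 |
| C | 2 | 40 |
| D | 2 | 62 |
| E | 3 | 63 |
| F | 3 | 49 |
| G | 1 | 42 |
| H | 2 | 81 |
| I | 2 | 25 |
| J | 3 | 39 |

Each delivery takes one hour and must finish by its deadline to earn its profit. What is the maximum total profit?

212

Take jobs in profit order; each goes to the latest open slot no later than its deadline.
By profit: H(d2,81), B(d2,68), E(d3,63), D(d2,62), F(d3,49), G(d1,42), C(d2,40), J(d3,39), I(d2,25), A(d1,19)
H→slot 2; B→slot 1; E→slot 3; D skipped; F skipped; G skipped; C skipped; J skipped; I skipped; A skipped.
Profit = 68 + 81 + 63 = 212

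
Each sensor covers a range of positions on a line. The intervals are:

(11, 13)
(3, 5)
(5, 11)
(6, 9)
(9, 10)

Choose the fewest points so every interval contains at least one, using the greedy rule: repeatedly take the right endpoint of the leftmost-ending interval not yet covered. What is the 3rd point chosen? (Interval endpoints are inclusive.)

13

By right end: [3,5]  [6,9]  [9,10]  [5,11]  [11,13]
[3,5] uncovered → point at 5; [6,9] uncovered → point at 9; [11,13] uncovered → point at 13.
Points: 5, 9, 13 (3 total).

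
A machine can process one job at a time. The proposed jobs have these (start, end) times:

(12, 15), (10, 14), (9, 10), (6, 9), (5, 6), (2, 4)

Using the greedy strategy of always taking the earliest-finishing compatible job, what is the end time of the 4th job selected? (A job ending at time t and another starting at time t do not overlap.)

10

By end time: (2,4), (5,6), (6,9), (9,10), (10,14), (12,15).
Pick (2,4); next start ≥ 4 → (5,6); next start ≥ 6 → (6,9); next start ≥ 9 → (9,10); next start ≥ 10 → (10,14).
Selected: (2,4) (5,6) (6,9) (9,10) (10,14)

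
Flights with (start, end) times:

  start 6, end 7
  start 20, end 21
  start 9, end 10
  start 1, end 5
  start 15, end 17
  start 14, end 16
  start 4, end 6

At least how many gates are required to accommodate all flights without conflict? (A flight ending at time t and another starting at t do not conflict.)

2

Events (time:±→running): 1:+→1 4:+→2 … peak 2.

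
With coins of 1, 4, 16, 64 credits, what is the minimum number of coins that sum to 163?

7

Greedy: take as many of the largest coin as possible, then repeat with the remainder.
163 = 2×64 + 2×16 + 3×1
Total coins = 2 + 2 + 3 = 7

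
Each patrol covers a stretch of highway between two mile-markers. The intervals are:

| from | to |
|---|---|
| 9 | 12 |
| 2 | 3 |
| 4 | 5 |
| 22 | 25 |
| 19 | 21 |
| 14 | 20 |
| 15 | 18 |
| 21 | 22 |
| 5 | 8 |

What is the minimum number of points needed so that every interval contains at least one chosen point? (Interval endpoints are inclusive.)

6

Sort by right endpoint; whenever an interval is uncovered, place a point at its right end.
Sorted: [2,3] [4,5] [5,8] [9,12] [15,18] [14,20] [19,21] [21,22] [22,25]
{[2,3]} hit by 3; {[4,5],[5,8]} hit by 5; {[9,12]} hit by 12; {[15,18],[14,20]} hit by 18; {[19,21],[21,22]} hit by 21; {[22,25]} hit by 25.
Points: 3, 5, 12, 18, 21, 25 (6 total).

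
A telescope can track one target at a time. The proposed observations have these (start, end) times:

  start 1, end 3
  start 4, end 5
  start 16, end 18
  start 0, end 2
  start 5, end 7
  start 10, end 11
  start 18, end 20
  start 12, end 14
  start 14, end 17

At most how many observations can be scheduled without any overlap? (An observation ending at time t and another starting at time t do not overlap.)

Greedy by earliest finish: after sorting by end time, pick each interval compatible with the last pick.
Sorted by end: (0,2)  (1,3)  (4,5)  (5,7)  (10,11)  (12,14)  (14,17)  (16,18)  (18,20)
take (0,2); skip (1,3); take (4,5); take (5,7); take (10,11); take (12,14); take (14,17); skip (16,18); take (18,20).
Selected 7 observations.

7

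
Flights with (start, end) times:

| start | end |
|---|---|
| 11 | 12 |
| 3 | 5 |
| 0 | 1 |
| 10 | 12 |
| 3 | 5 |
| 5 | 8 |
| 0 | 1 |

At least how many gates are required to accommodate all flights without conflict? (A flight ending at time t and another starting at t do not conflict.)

Count concurrent intervals with a sweep; the peak is the room count.
Events (time:±→running): 0:+→1 0:+→2 … peak 2.

2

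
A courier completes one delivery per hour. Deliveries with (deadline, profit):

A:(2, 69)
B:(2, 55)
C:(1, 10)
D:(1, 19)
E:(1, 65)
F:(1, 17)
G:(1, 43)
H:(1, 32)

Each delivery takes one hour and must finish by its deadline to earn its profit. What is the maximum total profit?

Take jobs in profit order; each goes to the latest open slot no later than its deadline.
By profit: A(d2,69), E(d1,65), B(d2,55), G(d1,43), H(d1,32), D(d1,19), F(d1,17), C(d1,10)
A→slot 2; E→slot 1; B skipped; G skipped; H skipped; D skipped; F skipped; C skipped.
Profit = 65 + 69 = 134

134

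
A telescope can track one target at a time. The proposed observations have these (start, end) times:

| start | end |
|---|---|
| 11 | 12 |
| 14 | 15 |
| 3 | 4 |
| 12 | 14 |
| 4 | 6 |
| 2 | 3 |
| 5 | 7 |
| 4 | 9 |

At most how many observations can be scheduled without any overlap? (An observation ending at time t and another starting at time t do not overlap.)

6

Sort by end time and greedily take each interval whose start is ≥ the last chosen end.
By end time: (2,3), (3,4), (4,6), (5,7), (4,9), (11,12), (12,14), (14,15).
Pick (2,3); next start ≥ 3 → (3,4); next start ≥ 4 → (4,6); next start ≥ 6 → (11,12); next start ≥ 12 → (12,14); next start ≥ 14 → (14,15).
Selected 6 observations.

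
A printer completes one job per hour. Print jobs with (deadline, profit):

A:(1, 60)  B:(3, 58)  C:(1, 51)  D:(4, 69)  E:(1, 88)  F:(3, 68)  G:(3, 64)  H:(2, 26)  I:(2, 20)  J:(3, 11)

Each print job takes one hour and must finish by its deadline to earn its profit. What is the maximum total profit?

289

Sort by profit descending; place each in the latest free slot ≤ its deadline.
Profit order: E=88 D=69 F=68 G=64 A=60 B=58 C=51 H=26 I=20 J=11
Assign: E→slot 1, D→slot 4, F→slot 3, G→slot 2, A skipped, B skipped, C skipped, H skipped, I skipped, J skipped.
Slots: [1:E] [2:G] [3:F] [4:D]
Profit = 88 + 64 + 68 + 69 = 289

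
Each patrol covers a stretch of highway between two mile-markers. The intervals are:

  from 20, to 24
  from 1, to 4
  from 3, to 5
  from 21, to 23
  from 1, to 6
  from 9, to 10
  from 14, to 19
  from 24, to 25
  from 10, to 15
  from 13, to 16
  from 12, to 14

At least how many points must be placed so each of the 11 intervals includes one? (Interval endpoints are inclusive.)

Process intervals by earliest right end; each time one isn't hit yet, stab at its right endpoint.
Sorted: [1,4] [3,5] [1,6] [9,10] [12,14] [10,15] [13,16] [14,19] [21,23] [20,24] [24,25]
{[1,4],[3,5],[1,6]} hit by 4; {[9,10]} hit by 10; {[12,14],[10,15],[13,16],[14,19]} hit by 14; {[21,23],[20,24]} hit by 23; {[24,25]} hit by 25.
Points: 4, 10, 14, 23, 25 (5 total).

5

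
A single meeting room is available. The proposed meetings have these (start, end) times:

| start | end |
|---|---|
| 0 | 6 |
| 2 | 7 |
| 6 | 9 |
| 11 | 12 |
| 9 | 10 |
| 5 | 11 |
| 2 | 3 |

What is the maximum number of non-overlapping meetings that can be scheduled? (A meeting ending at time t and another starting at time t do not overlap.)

Sort by end time and greedily take each interval whose start is ≥ the last chosen end.
Sorted by end: (2,3)  (0,6)  (2,7)  (6,9)  (9,10)  (5,11)  (11,12)
take (2,3); skip (0,6); skip (2,7); take (6,9); take (9,10); take (11,12).
Selected 4 meetings.

4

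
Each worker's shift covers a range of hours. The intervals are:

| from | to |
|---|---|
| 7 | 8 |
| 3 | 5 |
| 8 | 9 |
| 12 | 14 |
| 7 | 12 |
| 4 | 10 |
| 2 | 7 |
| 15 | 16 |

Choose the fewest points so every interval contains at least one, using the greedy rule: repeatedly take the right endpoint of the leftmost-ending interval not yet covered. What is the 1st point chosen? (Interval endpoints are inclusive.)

5

Sort by right endpoint; whenever an interval is uncovered, place a point at its right end.
Sorted: [3,5] [2,7] [7,8] [8,9] [4,10] [7,12] [12,14] [15,16]
{[3,5],[2,7]} hit by 5; {[7,8],[8,9],[4,10],[7,12]} hit by 8; {[12,14]} hit by 14; {[15,16]} hit by 16.
Points: 5, 8, 14, 16 (4 total).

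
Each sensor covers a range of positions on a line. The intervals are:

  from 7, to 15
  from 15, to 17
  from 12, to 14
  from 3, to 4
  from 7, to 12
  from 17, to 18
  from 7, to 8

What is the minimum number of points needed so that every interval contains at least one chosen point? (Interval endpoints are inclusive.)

4

Process intervals by earliest right end; each time one isn't hit yet, stab at its right endpoint.
By right end: [3,4]  [7,8]  [7,12]  [12,14]  [7,15]  [15,17]  [17,18]
[3,4] uncovered → point at 4; [7,8] uncovered → point at 8; [12,14] uncovered → point at 14; [15,17] uncovered → point at 17.
Points: 4, 8, 14, 17 (4 total).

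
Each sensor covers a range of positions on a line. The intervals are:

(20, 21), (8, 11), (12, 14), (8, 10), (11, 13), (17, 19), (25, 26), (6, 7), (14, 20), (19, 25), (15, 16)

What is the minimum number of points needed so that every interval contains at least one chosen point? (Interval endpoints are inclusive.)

Process intervals by earliest right end; each time one isn't hit yet, stab at its right endpoint.
Sorted: [6,7] [8,10] [8,11] [11,13] [12,14] [15,16] [17,19] [14,20] [20,21] [19,25] [25,26]
{[6,7]} hit by 7; {[8,10],[8,11]} hit by 10; {[11,13],[12,14]} hit by 13; {[15,16]} hit by 16; {[17,19],[14,20]} hit by 19; {[20,21],[19,25]} hit by 21; {[25,26]} hit by 26.
Points: 7, 10, 13, 16, 19, 21, 26 (7 total).

7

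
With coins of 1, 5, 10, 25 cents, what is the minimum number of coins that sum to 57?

5

57 − 2×25→7 − 1×5→2 − 2×1→0
Total coins = 2 + 1 + 2 = 5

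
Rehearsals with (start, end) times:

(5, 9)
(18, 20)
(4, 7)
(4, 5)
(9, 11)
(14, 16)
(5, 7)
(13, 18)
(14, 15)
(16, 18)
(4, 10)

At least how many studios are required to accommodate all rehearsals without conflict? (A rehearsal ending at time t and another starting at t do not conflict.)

4

Count concurrent intervals with a sweep; the peak is the room count.
Events (time:±→running): 4:+→1 4:+→2 4:+→3 5:-→2 5:+→3 5:+→4 … peak 4.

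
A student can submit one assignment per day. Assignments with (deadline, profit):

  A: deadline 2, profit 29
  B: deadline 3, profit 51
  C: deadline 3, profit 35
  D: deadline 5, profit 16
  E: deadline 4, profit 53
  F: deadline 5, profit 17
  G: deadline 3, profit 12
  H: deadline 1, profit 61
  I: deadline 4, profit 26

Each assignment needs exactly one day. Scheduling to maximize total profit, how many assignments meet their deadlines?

5

By profit: H(d1,61), E(d4,53), B(d3,51), C(d3,35), A(d2,29), I(d4,26), F(d5,17), D(d5,16), G(d3,12)
H→slot 1; E→slot 4; B→slot 3; C→slot 2; A skipped; I skipped; F→slot 5; D skipped; G skipped.
5 of 9 scheduled.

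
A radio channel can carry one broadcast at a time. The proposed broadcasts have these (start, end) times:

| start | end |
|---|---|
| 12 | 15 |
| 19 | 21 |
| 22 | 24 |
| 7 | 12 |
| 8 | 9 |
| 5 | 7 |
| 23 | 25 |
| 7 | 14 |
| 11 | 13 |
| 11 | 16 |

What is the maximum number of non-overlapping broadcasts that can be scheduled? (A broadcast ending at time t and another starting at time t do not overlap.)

5

Greedy by earliest finish: after sorting by end time, pick each interval compatible with the last pick.
Sorted by end: (5,7)  (8,9)  (7,12)  (11,13)  (7,14)  (12,15)  (11,16)  (19,21)  (22,24)  (23,25)
take (5,7); take (8,9); take (11,13); skip (7,14); take (19,21); take (22,24); skip (23,25).
Selected 5 broadcasts.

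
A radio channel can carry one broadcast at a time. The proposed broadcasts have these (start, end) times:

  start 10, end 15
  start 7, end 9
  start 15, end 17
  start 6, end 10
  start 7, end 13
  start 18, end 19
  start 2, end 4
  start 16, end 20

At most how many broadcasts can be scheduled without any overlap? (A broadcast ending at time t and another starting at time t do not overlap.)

5

Sorted by end: (2,4)  (7,9)  (6,10)  (7,13)  (10,15)  (15,17)  (18,19)  (16,20)
take (2,4); take (7,9); skip (6,10); take (10,15); take (15,17); take (18,19).
Selected 5 broadcasts.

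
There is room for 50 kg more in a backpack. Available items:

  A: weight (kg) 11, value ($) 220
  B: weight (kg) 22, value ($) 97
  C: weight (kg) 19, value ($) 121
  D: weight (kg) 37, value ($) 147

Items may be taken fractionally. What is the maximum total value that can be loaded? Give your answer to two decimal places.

Sort by value per unit weight and fill in that order.
Ratios (sorted): A 20.00, C 6.37, B 4.41, D 3.97
take A (11 @ 220); take C (19 @ 121); take 20/22 of B → 88.18. Capacity used 50/50.
Total value = 429.18

429.18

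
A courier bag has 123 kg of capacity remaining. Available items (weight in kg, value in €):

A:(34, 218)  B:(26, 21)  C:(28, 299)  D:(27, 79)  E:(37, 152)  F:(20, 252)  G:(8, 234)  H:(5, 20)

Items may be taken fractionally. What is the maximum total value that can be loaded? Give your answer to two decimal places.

1138.57

Sort by value per unit weight and fill in that order.
Order: G (234/8=29.25) > F (252/20=12.60) > C (299/28=10.68) > A (218/34=6.41) > E (152/37=4.11) > H (20/5=4.00) > D (79/27=2.93) > B (21/26=0.81)
Fill: take G (8 @ 234) → take F (20 @ 252) → take C (28 @ 299) → take A (34 @ 218) → take 33/37 of E → 135.57; 123/123 used.
Total value = 1138.57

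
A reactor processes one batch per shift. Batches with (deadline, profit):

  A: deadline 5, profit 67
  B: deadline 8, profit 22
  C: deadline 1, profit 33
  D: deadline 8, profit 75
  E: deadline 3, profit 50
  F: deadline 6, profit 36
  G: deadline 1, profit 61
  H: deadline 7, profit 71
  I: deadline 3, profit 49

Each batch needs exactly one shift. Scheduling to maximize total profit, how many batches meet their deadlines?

8

Profit order: D=75 H=71 A=67 G=61 E=50 I=49 F=36 C=33 B=22
Assign: D→slot 8, H→slot 7, A→slot 5, G→slot 1, E→slot 3, I→slot 2, F→slot 6, C skipped, B→slot 4.
Slots: [1:G] [2:I] [3:E] [4:B] [5:A] [6:F] [7:H] [8:D]
8 of 9 scheduled.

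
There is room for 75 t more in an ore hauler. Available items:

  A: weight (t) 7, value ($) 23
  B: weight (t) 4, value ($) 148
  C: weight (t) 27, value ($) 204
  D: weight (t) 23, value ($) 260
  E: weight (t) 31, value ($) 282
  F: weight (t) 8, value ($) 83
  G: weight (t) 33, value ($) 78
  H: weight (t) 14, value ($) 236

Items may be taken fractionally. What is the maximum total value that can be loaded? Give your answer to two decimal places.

963.52

Greedy by value/weight ratio, highest first.
Order: B (148/4=37.00) > H (236/14=16.86) > D (260/23=11.30) > F (83/8=10.38) > E (282/31=9.10) > C (204/27=7.56) > A (23/7=3.29) > G (78/33=2.36)
Fill: take B (4 @ 148) → take H (14 @ 236) → take D (23 @ 260) → take F (8 @ 83) → take 26/31 of E → 236.52; 75/75 used.
Total value = 963.52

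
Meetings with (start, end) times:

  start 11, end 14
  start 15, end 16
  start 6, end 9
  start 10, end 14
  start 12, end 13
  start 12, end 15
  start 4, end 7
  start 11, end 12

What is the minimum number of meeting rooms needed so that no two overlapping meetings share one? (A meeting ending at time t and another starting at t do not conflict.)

The answer is the maximum number of intervals overlapping at any instant.
starts: [4, 6, 10, 11, 11, 12, 12, 15]
ends:   [7, 9, 12, 13, 14, 14, 15, 16]
s4→1 s6→2 e7→1 e9→0 s10→1 s11→2 s11→3 e12→2 s12→3 s12→4  — peak 4.

4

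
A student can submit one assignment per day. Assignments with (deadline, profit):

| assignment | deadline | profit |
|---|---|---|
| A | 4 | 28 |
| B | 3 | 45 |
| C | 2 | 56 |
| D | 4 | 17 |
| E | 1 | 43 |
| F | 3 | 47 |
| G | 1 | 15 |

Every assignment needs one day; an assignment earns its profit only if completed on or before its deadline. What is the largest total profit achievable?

176

Take jobs in profit order; each goes to the latest open slot no later than its deadline.
Profit order: C=56 F=47 B=45 E=43 A=28 D=17 G=15
Assign: C→slot 2, F→slot 3, B→slot 1, E skipped, A→slot 4, D skipped, G skipped.
Slots: [1:B] [2:C] [3:F] [4:A]
Profit = 45 + 56 + 47 + 28 = 176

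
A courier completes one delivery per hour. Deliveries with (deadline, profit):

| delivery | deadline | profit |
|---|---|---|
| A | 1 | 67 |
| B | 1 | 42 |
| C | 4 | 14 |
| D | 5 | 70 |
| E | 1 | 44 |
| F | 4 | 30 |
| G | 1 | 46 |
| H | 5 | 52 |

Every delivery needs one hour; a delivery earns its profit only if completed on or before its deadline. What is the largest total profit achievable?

233

Take jobs in profit order; each goes to the latest open slot no later than its deadline.
By profit: D(d5,70), A(d1,67), H(d5,52), G(d1,46), E(d1,44), B(d1,42), F(d4,30), C(d4,14)
D→slot 5; A→slot 1; H→slot 4; G skipped; E skipped; B skipped; F→slot 3; C→slot 2.
Profit = 67 + 14 + 30 + 52 + 70 = 233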